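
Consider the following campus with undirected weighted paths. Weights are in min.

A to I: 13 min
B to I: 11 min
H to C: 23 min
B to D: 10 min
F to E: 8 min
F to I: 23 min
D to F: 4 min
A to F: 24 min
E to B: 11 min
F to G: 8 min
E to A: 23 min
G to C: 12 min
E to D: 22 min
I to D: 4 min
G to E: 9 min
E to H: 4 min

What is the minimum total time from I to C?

Running Dijkstra from I:
I: 0
D: 4  (via I)
F: 8  (via D)
B: 11  (via I)
A: 13  (via I)
E: 16  (via F)
G: 16  (via F)
H: 20  (via E)
C: 28  (via G)
Shortest route: I–D–F–G–C = 28 min.

28 min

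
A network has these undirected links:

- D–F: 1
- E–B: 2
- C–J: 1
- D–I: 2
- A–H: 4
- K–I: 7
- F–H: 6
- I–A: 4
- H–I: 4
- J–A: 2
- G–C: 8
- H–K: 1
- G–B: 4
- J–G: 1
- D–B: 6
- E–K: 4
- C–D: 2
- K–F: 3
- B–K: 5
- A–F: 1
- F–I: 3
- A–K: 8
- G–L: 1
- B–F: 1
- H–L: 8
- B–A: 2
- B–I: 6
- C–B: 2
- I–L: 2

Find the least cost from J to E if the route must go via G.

Best J to G: J–G costing 1
Shortest G→E: G–B–E = 6
Total via G: 1 + 6 = 7.

7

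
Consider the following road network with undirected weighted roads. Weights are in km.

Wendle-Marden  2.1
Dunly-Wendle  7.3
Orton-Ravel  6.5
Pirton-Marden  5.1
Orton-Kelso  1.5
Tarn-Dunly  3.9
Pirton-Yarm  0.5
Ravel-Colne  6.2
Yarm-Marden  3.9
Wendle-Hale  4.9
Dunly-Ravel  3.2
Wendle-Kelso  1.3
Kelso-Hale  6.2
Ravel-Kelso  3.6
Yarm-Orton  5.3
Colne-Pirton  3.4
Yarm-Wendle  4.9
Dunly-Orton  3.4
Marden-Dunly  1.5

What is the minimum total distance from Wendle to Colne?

8.8 km

Candidate routes:
Wendle - Marden - Yarm - Pirton - Colne: 2.1+3.9+0.5+3.4 = 9.9
Wendle - Yarm - Pirton - Colne: 4.9+0.5+3.4 = 8.8
Cheapest is Wendle - Yarm - Pirton - Colne at 8.8 km.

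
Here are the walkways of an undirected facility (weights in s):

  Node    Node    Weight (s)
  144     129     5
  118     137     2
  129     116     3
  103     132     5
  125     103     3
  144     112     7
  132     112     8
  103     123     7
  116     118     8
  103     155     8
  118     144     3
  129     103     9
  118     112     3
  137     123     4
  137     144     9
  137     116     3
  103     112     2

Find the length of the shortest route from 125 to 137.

10 s

Enumerating some paths:
125 → 103 → 112 → 144 → 118 → 137: 3+2+7+3+2 = 17
125 → 103 → 123 → 137: 3+7+4 = 14
125 → 103 → 112 → 118 → 137: 3+2+3+2 = 10
125 → 103 → 129 → 116 → 137: 3+9+3+3 = 18
Cheapest is 125 → 103 → 112 → 118 → 137 at 10 s.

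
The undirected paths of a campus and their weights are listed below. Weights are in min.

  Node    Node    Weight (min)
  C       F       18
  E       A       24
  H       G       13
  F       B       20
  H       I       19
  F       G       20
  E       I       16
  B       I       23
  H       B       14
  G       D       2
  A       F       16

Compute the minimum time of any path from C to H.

51 min

Candidate routes:
C–F–G–H: 18+20+13 = 51
C–F–B–H: 18+20+14 = 52
C–F–A–E–I–H: 18+16+24+16+19 = 93
C–F–B–I–H: 18+20+23+19 = 80
The minimum is 51 min via C–F–G–H.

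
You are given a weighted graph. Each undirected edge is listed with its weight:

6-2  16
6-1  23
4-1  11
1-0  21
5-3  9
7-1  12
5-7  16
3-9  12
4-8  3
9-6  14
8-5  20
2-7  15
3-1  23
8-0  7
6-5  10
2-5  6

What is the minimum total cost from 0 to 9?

Running Dijkstra from 0:
0: 0
8: 7  (via 0)
4: 10  (via 8)
1: 21  (via 0)
5: 27  (via 8)
2: 33  (via 5)
7: 33  (via 1)
3: 36  (via 5)
6: 37  (via 5)
9: 48  (via 3)
Shortest route: 0–8–5–3–9 = 48.

48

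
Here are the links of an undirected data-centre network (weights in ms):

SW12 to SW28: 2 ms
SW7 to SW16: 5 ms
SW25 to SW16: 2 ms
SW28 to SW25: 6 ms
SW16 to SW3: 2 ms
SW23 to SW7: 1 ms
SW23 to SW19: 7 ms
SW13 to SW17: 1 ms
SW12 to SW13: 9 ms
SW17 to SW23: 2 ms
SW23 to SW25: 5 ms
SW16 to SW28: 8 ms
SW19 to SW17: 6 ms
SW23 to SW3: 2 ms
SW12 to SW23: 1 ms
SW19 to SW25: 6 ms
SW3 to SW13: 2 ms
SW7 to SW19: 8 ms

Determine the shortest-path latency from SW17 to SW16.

Running Dijkstra from SW17:
SW17: 0
SW13: 1  (via SW17)
SW23: 2  (via SW17)
SW7: 3  (via SW23)
SW12: 3  (via SW23)
SW3: 3  (via SW13)
SW16: 5  (via SW3)
Shortest route: SW17 → SW13 → SW3 → SW16 = 5 ms.

5 ms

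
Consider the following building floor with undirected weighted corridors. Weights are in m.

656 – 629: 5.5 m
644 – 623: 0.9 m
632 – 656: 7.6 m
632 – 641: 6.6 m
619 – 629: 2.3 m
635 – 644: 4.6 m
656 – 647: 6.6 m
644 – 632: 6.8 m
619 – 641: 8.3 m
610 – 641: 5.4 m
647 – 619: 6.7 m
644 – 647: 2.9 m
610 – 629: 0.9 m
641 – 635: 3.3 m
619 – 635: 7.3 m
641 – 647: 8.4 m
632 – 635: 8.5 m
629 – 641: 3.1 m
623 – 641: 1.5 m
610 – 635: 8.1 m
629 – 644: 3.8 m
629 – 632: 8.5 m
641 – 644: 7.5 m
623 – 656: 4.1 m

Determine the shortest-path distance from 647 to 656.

6.6 m

Running Dijkstra from 647:
647: 0
644: 2.9  (via 647)
623: 3.8  (via 644)
641: 5.3  (via 623)
656: 6.6  (via 647)
Shortest route: 647 → 656 = 6.6 m.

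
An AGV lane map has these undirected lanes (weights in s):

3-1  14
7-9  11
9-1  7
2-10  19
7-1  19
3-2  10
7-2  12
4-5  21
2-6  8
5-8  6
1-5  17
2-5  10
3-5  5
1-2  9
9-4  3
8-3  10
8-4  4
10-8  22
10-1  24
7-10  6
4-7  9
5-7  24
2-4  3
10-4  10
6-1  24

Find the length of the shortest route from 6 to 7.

Shortest distances from 6:
6: 0
2: 8  (via 6)
4: 11  (via 2)
9: 14  (via 4)
8: 15  (via 4)
1: 17  (via 2)
3: 18  (via 2)
5: 18  (via 2)
7: 20  (via 2)
Shortest route: 6–2–7 = 20 s.

20 s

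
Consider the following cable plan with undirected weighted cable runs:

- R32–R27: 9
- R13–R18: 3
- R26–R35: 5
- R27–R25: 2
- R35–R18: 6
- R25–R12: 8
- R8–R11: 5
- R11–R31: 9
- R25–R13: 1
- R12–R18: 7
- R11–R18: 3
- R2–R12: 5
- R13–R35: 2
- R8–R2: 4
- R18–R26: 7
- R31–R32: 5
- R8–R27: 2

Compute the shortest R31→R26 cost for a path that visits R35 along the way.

Shortest R31→R35: R31–R11–R18–R13–R35 = 17
Best R35 to R26: R35–R26 costing 5
Total via R35: 17 + 5 = 22.

22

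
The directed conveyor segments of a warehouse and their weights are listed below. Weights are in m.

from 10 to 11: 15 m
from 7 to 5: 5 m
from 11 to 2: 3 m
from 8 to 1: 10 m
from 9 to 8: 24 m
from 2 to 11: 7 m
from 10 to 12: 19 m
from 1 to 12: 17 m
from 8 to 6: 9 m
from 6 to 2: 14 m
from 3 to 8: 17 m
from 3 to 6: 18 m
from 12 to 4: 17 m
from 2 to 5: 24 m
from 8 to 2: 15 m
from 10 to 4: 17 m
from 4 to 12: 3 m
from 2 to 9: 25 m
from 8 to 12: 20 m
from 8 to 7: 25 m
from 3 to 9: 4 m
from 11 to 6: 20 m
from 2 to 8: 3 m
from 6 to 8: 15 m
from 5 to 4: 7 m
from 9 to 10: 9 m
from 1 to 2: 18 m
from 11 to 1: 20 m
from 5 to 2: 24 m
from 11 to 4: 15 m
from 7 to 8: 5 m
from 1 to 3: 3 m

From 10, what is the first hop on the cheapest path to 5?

Candidate routes:
10–11–2–5: 15+3+24 = 42
10–11–6–2–5: 15+20+14+24 = 73
10–11–2–8–7–5: 15+3+3+25+5 = 51
Cheapest is 10–11–2–5 at 42 m.
So from 10 the first move is to 11.

11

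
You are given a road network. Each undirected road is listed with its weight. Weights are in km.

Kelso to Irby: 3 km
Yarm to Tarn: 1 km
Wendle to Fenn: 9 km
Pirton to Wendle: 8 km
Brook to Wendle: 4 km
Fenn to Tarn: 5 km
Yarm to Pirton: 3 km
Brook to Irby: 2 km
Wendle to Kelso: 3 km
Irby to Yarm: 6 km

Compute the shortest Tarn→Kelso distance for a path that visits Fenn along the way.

17 km

Shortest Tarn→Fenn: Tarn → Fenn = 5
Best Fenn to Kelso: Fenn → Wendle → Kelso costing 12
Total via Fenn: 5 + 12 = 17 km.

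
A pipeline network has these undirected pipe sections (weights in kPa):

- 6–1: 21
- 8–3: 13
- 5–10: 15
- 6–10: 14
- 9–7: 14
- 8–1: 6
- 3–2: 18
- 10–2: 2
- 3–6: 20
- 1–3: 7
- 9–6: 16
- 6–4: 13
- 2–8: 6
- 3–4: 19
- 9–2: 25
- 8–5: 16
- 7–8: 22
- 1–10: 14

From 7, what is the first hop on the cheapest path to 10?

Candidate routes:
7 - 8 - 2 - 10: 22+6+2 = 30
7 - 9 - 2 - 10: 14+25+2 = 41
7 - 8 - 1 - 10: 22+6+14 = 42
Cheapest is 7 - 8 - 2 - 10 at 30 kPa.
So from 7 the first move is to 8.

8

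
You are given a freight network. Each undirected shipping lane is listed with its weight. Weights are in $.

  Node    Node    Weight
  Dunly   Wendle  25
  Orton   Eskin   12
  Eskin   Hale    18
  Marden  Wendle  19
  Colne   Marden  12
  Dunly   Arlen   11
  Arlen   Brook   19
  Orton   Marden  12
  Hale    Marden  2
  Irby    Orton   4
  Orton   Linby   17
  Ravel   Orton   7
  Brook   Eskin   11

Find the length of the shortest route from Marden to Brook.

$31

Enumerating some paths:
Marden → Orton → Eskin → Brook: 12+12+11 = 35
Marden → Hale → Eskin → Brook: 2+18+11 = 31
Cheapest is Marden → Hale → Eskin → Brook at $31.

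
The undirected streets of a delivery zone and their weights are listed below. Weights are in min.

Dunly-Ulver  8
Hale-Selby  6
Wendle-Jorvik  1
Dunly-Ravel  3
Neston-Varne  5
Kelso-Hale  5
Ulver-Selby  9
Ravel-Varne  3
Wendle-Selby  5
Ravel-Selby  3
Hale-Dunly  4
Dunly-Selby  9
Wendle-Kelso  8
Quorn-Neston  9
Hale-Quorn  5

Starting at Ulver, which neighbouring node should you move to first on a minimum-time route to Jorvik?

Enumerating some paths:
Ulver–Selby–Wendle–Jorvik: 9+5+1 = 15
Ulver–Dunly–Selby–Wendle–Jorvik: 8+9+5+1 = 23
Ulver–Dunly–Hale–Selby–Wendle–Jorvik: 8+4+6+5+1 = 24
Ulver–Dunly–Ravel–Selby–Wendle–Jorvik: 8+3+3+5+1 = 20
The minimum is 15 min via Ulver–Selby–Wendle–Jorvik.
So from Ulver the first move is to Selby.

Selby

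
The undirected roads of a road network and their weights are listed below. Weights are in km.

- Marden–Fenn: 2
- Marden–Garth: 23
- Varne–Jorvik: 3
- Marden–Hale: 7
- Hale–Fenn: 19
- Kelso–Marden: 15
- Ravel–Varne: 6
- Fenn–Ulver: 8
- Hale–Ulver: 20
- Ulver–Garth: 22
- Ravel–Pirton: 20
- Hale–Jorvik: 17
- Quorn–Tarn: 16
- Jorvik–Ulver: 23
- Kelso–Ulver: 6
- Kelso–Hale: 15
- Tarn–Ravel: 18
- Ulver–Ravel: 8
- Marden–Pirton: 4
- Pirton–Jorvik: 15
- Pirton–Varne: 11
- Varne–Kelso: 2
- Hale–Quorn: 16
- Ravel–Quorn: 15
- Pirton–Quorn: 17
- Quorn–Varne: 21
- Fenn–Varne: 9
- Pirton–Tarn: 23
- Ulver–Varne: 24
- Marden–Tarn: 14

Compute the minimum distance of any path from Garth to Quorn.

Candidate routes:
Garth → Ulver → Kelso → Varne → Quorn: 22+6+2+21 = 51
Garth → Marden → Hale → Quorn: 23+7+16 = 46
Garth → Marden → Pirton → Quorn: 23+4+17 = 44
Garth → Ulver → Ravel → Quorn: 22+8+15 = 45
Cheapest is Garth → Marden → Pirton → Quorn at 44 km.

44 km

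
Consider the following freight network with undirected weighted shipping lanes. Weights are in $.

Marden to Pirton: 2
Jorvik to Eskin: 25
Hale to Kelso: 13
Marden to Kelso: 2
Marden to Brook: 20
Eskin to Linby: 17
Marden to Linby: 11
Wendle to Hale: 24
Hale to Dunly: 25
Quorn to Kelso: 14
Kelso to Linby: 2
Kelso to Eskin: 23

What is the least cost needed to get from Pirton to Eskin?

$23

Compare a few routes:
Pirton–Marden–Kelso–Linby–Eskin: 2+2+2+17 = 23
Pirton–Marden–Linby–Kelso–Eskin: 2+11+2+23 = 38
Pirton–Marden–Linby–Eskin: 2+11+17 = 30
Pirton–Marden–Kelso–Eskin: 2+2+23 = 27
The minimum is $23 via Pirton–Marden–Kelso–Linby–Eskin.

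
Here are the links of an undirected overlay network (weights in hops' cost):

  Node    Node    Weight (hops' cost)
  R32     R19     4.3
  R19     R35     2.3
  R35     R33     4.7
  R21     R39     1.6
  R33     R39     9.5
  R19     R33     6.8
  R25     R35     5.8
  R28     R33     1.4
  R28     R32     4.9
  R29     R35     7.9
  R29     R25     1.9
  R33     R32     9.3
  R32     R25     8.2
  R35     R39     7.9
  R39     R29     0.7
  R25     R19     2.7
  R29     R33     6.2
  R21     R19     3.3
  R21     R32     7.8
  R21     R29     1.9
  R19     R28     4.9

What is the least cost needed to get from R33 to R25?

8.1 hops' cost

Compare a few routes:
R33–R28–R19–R25: 1.4+4.9+2.7 = 9
R33–R29–R25: 6.2+1.9 = 8.1
Cheapest is R33–R29–R25 at 8.1 hops' cost.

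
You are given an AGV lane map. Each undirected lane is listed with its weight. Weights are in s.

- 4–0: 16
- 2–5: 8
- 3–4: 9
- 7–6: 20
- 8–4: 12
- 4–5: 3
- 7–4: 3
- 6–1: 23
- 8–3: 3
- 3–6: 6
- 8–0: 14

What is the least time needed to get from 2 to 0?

Candidate routes:
2–5–4–8–0: 8+3+12+14 = 37
2–5–4–0: 8+3+16 = 27
The minimum is 27 s via 2–5–4–0.

27 s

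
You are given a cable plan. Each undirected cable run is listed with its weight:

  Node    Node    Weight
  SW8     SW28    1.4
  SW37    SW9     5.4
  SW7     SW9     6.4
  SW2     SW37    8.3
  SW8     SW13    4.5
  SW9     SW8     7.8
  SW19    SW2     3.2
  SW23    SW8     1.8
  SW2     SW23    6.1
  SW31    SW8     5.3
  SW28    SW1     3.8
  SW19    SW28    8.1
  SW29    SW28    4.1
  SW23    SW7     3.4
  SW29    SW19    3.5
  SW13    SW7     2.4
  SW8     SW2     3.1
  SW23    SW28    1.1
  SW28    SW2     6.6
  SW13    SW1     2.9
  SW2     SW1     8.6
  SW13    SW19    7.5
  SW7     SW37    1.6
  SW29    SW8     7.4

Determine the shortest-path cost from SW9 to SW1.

11.7

Shortest distances from SW9:
SW9: 0
SW37: 5.4  (via SW9)
SW7: 6.4  (via SW9)
SW8: 7.8  (via SW9)
SW13: 8.8  (via SW7)
SW28: 9.2  (via SW8)
SW23: 9.6  (via SW8)
SW2: 10.9  (via SW8)
SW1: 11.7  (via SW13)
Shortest route: SW9 → SW7 → SW13 → SW1 = 11.7.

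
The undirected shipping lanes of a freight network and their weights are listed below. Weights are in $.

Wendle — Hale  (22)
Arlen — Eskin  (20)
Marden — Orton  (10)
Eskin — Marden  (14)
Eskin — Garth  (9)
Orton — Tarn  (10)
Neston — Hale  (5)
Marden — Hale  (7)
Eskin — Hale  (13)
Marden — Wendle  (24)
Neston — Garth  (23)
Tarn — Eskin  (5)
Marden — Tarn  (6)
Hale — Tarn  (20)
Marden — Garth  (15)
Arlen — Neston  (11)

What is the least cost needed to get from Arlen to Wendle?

Enumerating some paths:
Arlen - Eskin - Tarn - Marden - Wendle: 20+5+6+24 = 55
Arlen - Eskin - Hale - Wendle: 20+13+22 = 55
Arlen - Neston - Hale - Wendle: 11+5+22 = 38
Arlen - Neston - Hale - Marden - Wendle: 11+5+7+24 = 47
The minimum is $38 via Arlen - Neston - Hale - Wendle.

$38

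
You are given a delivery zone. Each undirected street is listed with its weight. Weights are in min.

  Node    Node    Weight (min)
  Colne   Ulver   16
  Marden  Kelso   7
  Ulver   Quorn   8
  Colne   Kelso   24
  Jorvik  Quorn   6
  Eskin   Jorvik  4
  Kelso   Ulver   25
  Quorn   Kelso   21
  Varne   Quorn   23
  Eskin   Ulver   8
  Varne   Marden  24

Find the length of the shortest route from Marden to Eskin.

Settle nodes by increasing distance from Marden:
Marden: 0
Kelso: 7  (via Marden)
Varne: 24  (via Marden)
Quorn: 28  (via Kelso)
Colne: 31  (via Kelso)
Ulver: 32  (via Kelso)
Jorvik: 34  (via Quorn)
Eskin: 38  (via Jorvik)
Shortest route: Marden–Kelso–Quorn–Jorvik–Eskin = 38 min.

38 min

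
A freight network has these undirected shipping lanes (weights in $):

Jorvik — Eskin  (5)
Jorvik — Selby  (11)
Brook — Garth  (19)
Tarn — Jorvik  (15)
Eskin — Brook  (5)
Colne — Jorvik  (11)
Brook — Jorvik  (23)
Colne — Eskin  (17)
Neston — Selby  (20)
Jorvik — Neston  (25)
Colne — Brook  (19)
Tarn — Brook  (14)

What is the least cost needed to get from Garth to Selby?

$40

Compare a few routes:
Garth → Brook → Eskin → Jorvik → Selby: 19+5+5+11 = 40
Garth → Brook → Colne → Jorvik → Selby: 19+19+11+11 = 60
Garth → Brook → Tarn → Jorvik → Selby: 19+14+15+11 = 59
Garth → Brook → Jorvik → Selby: 19+23+11 = 53
Cheapest is Garth → Brook → Eskin → Jorvik → Selby at $40.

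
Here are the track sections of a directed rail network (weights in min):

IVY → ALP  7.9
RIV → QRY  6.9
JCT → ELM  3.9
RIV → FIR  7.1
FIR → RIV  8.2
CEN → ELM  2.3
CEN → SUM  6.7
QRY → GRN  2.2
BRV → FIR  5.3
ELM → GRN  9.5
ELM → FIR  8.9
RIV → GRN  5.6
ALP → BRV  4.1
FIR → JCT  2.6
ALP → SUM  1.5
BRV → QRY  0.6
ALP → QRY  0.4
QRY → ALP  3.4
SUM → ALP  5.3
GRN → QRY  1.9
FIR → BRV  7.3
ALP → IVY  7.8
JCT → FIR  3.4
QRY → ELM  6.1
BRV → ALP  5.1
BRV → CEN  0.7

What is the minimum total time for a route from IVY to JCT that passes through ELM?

Best IVY to ELM: IVY → ALP → QRY → ELM costing 14.4
Shortest ELM→JCT: ELM → FIR → JCT = 11.5
Total via ELM: 14.4 + 11.5 = 25.9 min.

25.9 min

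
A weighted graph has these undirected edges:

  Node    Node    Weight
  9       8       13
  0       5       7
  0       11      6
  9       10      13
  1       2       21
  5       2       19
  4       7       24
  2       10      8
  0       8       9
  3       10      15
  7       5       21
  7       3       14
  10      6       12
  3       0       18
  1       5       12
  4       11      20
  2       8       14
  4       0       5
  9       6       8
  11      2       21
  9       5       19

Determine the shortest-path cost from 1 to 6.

39

Running Dijkstra from 1:
1: 0
5: 12  (via 1)
0: 19  (via 5)
2: 21  (via 1)
4: 24  (via 0)
11: 25  (via 0)
8: 28  (via 0)
10: 29  (via 2)
9: 31  (via 5)
7: 33  (via 5)
3: 37  (via 0)
6: 39  (via 9)
Shortest route: 1 → 5 → 9 → 6 = 39.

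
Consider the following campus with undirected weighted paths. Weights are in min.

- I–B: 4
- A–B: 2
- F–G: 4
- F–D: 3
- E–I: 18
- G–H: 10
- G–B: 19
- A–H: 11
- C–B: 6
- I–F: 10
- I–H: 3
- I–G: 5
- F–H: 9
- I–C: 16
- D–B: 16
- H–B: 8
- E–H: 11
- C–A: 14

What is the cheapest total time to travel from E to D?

Running Dijkstra from E:
E: 0
H: 11  (via E)
I: 14  (via H)
B: 18  (via I)
G: 19  (via I)
A: 20  (via B)
F: 20  (via H)
D: 23  (via F)
Shortest route: E–H–F–D = 23 min.

23 min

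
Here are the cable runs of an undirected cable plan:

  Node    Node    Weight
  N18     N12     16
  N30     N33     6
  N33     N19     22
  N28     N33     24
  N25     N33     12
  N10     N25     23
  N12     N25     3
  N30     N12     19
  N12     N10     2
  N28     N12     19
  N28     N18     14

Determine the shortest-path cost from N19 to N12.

37

Settle nodes by increasing distance from N19:
N19: 0
N33: 22  (via N19)
N30: 28  (via N33)
N25: 34  (via N33)
N12: 37  (via N25)
Shortest route: N19 → N33 → N25 → N12 = 37.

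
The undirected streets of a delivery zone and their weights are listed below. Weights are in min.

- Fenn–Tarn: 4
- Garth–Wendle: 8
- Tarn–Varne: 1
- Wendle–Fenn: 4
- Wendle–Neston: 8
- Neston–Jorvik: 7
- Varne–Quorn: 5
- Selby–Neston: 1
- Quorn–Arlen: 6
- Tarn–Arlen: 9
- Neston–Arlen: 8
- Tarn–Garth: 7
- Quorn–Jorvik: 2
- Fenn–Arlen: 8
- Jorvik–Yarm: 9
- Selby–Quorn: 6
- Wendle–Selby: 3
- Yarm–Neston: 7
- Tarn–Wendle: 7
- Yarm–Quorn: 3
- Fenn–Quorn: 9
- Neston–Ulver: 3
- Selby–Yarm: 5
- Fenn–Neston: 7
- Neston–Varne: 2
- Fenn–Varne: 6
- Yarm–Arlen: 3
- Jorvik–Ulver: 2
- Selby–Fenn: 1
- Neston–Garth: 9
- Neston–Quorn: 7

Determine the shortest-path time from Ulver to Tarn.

6 min

Settle nodes by increasing distance from Ulver:
Ulver: 0
Jorvik: 2  (via Ulver)
Neston: 3  (via Ulver)
Selby: 4  (via Neston)
Quorn: 4  (via Jorvik)
Fenn: 5  (via Selby)
Varne: 5  (via Neston)
Tarn: 6  (via Varne)
Shortest route: Ulver–Neston–Varne–Tarn = 6 min.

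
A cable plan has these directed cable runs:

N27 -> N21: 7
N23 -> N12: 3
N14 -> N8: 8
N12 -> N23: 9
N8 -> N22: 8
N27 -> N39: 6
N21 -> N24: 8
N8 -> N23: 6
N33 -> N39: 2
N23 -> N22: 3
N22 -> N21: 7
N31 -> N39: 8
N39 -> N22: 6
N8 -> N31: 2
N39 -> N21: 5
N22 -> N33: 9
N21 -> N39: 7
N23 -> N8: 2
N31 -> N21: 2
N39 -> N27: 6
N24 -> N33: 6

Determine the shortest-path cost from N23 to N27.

Candidate routes:
N23 → N22 → N33 → N39 → N27: 3+9+2+6 = 20
N23 → N8 → N31 → N21 → N39 → N27: 2+2+2+7+6 = 19
N23 → N8 → N31 → N39 → N27: 2+2+8+6 = 18
N23 → N22 → N21 → N39 → N27: 3+7+7+6 = 23
Cheapest is N23 → N8 → N31 → N39 → N27 at 18.

18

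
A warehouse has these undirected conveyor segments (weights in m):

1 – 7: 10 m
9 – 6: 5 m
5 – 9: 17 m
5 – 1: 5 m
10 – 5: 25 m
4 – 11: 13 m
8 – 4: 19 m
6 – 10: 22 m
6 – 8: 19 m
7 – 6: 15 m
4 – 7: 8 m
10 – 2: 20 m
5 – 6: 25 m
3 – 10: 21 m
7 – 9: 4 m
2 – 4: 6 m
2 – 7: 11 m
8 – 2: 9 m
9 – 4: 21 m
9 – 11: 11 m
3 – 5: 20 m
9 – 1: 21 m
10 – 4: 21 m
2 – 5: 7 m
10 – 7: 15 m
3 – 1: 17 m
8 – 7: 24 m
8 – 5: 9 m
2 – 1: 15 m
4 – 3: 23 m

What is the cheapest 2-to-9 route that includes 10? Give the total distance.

Shortest 2→10: 2–10 = 20
Shortest 10→9: 10–7–9 = 19
Total via 10: 20 + 19 = 39 m.

39 m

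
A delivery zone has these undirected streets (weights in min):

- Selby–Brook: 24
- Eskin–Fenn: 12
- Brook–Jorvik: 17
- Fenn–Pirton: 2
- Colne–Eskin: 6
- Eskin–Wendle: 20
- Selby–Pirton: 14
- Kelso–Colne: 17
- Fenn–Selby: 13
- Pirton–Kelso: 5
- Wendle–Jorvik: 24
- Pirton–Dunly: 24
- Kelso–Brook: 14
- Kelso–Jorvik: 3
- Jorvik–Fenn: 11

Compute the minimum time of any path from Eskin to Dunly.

38 min

Settle nodes by increasing distance from Eskin:
Eskin: 0
Colne: 6  (via Eskin)
Fenn: 12  (via Eskin)
Pirton: 14  (via Fenn)
Kelso: 19  (via Pirton)
Wendle: 20  (via Eskin)
Jorvik: 22  (via Kelso)
Selby: 25  (via Fenn)
Brook: 33  (via Kelso)
Dunly: 38  (via Pirton)
Shortest route: Eskin–Fenn–Pirton–Dunly = 38 min.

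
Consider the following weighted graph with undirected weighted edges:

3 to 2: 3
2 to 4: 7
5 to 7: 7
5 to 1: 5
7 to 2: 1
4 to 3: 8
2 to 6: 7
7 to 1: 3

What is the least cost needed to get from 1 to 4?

Candidate routes:
1–5–7–2–4: 5+7+1+7 = 20
1–7–2–4: 3+1+7 = 11
1–5–7–2–3–4: 5+7+1+3+8 = 24
1–7–2–3–4: 3+1+3+8 = 15
The minimum is 11 via 1–7–2–4.

11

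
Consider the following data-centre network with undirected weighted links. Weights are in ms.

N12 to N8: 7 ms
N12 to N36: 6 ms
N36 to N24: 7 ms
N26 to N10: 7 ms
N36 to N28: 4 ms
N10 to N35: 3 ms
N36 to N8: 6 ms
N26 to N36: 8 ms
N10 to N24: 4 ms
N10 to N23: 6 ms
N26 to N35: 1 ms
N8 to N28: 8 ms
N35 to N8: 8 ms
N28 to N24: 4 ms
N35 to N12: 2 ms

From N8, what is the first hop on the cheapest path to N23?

N35

Enumerating some paths:
N8 → N28 → N24 → N10 → N23: 8+4+4+6 = 22
N8 → N35 → N10 → N23: 8+3+6 = 17
N8 → N12 → N35 → N10 → N23: 7+2+3+6 = 18
Cheapest is N8 → N35 → N10 → N23 at 17 ms.
So from N8 the first move is to N35.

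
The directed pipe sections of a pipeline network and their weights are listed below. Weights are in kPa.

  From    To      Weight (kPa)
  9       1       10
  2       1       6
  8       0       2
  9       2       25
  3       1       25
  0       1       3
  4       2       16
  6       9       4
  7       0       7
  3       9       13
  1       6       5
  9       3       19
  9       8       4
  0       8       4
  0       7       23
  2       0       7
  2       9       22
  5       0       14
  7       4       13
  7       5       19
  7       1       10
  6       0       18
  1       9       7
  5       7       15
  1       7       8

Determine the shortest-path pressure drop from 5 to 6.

22 kPa

Settle nodes by increasing distance from 5:
5: 0
0: 14  (via 5)
7: 15  (via 5)
1: 17  (via 0)
8: 18  (via 0)
6: 22  (via 1)
Shortest route: 5 → 0 → 1 → 6 = 22 kPa.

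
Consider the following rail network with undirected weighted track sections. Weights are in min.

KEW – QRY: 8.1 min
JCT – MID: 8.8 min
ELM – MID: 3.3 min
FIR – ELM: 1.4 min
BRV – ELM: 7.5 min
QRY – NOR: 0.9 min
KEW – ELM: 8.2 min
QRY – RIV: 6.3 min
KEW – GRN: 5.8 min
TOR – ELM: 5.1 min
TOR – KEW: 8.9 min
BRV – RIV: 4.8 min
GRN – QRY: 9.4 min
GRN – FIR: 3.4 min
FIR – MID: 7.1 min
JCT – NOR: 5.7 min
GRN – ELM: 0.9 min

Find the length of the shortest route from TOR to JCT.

17.2 min

Compare a few routes:
TOR - ELM - MID - JCT: 5.1+3.3+8.8 = 17.2
TOR - ELM - FIR - MID - JCT: 5.1+1.4+7.1+8.8 = 22.4
TOR - ELM - GRN - QRY - NOR - JCT: 5.1+0.9+9.4+0.9+5.7 = 22
Cheapest is TOR - ELM - MID - JCT at 17.2 min.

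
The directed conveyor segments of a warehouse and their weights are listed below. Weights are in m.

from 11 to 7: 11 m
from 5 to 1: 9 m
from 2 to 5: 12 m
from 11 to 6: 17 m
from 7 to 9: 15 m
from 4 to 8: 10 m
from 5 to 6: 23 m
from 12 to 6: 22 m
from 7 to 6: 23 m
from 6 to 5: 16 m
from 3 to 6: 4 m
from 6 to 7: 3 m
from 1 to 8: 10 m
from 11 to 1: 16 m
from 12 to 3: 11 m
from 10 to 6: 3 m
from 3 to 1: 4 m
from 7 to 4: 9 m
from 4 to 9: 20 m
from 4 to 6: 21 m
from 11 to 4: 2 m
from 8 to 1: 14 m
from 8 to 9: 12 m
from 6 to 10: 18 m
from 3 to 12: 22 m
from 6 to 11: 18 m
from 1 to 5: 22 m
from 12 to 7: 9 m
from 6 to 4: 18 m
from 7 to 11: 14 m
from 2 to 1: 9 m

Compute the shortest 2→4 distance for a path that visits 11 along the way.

Shortest 2→11: 2 → 5 → 6 → 7 → 11 = 52
Best 11 to 4: 11 → 4 costing 2
Total via 11: 52 + 2 = 54 m.

54 m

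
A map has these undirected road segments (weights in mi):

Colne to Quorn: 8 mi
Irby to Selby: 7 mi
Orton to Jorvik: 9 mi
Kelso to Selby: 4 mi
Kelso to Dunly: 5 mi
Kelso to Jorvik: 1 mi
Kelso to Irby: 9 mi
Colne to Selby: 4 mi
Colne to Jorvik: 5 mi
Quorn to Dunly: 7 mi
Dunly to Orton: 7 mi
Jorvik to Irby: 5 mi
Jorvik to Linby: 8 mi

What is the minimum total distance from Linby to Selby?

13 mi

Candidate routes:
Linby–Jorvik–Kelso–Irby–Selby: 8+1+9+7 = 25
Linby–Jorvik–Kelso–Selby: 8+1+4 = 13
Linby–Jorvik–Irby–Selby: 8+5+7 = 20
Linby–Jorvik–Colne–Selby: 8+5+4 = 17
The minimum is 13 mi via Linby–Jorvik–Kelso–Selby.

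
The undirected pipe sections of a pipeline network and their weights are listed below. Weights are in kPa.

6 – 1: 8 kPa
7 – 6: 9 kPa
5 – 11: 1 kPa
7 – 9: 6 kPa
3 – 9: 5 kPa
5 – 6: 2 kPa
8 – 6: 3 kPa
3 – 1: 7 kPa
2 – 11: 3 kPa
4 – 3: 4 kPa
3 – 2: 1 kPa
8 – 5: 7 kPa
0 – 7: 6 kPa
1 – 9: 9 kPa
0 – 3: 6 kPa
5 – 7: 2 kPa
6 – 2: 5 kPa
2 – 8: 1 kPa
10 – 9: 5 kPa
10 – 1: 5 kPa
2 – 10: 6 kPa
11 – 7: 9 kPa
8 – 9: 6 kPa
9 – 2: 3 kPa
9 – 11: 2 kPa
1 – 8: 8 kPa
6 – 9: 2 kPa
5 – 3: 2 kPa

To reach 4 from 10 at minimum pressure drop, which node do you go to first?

Candidate routes:
10 - 9 - 2 - 3 - 4: 5+3+1+4 = 13
10 - 2 - 3 - 4: 6+1+4 = 11
10 - 9 - 11 - 5 - 3 - 4: 5+2+1+2+4 = 14
10 - 9 - 3 - 4: 5+5+4 = 14
The minimum is 11 kPa via 10 - 2 - 3 - 4.
So from 10 the first move is to 2.

2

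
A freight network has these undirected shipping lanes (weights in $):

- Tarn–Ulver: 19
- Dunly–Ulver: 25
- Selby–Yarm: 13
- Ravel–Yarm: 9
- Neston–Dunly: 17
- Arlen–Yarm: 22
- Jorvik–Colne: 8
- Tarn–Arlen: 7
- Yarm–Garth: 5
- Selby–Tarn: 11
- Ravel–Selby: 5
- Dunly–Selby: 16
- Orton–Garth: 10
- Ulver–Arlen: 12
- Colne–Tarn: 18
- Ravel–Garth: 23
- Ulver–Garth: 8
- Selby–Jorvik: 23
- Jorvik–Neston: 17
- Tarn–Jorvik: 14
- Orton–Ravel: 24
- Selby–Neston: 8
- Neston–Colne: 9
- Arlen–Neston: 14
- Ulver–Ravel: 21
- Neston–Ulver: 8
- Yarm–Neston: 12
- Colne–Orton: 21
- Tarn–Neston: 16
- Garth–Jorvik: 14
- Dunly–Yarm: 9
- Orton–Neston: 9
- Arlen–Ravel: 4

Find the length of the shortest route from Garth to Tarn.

Shortest distances from Garth:
Garth: 0
Yarm: 5  (via Garth)
Ulver: 8  (via Garth)
Orton: 10  (via Garth)
Jorvik: 14  (via Garth)
Ravel: 14  (via Yarm)
Dunly: 14  (via Yarm)
Neston: 16  (via Ulver)
Arlen: 18  (via Ravel)
Selby: 18  (via Yarm)
Colne: 22  (via Jorvik)
Tarn: 25  (via Arlen)
Shortest route: Garth → Yarm → Ravel → Arlen → Tarn = $25.

$25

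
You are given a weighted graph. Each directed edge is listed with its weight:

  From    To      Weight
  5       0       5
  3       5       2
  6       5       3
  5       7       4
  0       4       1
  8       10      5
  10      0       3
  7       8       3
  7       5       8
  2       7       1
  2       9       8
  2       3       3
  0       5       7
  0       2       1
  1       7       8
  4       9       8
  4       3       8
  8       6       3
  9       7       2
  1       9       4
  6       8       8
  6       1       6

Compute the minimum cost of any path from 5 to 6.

Enumerating some paths:
5 → 0 → 2 → 7 → 8 → 6: 5+1+1+3+3 = 13
5 → 7 → 8 → 6: 4+3+3 = 10
The minimum is 10 via 5 → 7 → 8 → 6.

10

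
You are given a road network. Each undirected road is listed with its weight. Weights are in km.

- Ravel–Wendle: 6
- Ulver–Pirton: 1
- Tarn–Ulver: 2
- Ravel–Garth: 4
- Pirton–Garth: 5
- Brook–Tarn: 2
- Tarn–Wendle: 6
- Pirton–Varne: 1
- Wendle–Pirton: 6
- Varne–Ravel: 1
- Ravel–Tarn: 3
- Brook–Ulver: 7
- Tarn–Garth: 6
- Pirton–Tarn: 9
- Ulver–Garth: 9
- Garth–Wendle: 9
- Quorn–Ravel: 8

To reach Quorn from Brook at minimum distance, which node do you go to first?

Compare a few routes:
Brook - Tarn - Ravel - Quorn: 2+3+8 = 13
Brook - Ulver - Tarn - Ravel - Quorn: 7+2+3+8 = 20
Brook - Ulver - Pirton - Varne - Ravel - Quorn: 7+1+1+1+8 = 18
Brook - Tarn - Ulver - Pirton - Varne - Ravel - Quorn: 2+2+1+1+1+8 = 15
Cheapest is Brook - Tarn - Ravel - Quorn at 13 km.
So from Brook the first move is to Tarn.

Tarn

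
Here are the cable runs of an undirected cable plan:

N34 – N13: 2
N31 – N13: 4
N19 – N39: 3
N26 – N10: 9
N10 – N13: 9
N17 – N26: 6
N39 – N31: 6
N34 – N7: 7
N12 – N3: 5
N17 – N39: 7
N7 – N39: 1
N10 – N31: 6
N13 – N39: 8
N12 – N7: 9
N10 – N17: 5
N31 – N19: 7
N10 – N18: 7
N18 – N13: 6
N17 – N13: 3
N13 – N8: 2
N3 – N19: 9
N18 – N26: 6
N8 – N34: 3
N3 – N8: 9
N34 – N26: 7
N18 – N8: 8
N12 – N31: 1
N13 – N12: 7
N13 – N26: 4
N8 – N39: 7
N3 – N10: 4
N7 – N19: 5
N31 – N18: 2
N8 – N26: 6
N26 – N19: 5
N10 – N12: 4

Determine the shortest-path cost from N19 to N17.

Running Dijkstra from N19:
N19: 0
N39: 3  (via N19)
N7: 4  (via N39)
N26: 5  (via N19)
N31: 7  (via N19)
N12: 8  (via N31)
N13: 9  (via N26)
N3: 9  (via N19)
N18: 9  (via N31)
N8: 10  (via N39)
N17: 10  (via N39)
Shortest route: N19–N39–N17 = 10.

10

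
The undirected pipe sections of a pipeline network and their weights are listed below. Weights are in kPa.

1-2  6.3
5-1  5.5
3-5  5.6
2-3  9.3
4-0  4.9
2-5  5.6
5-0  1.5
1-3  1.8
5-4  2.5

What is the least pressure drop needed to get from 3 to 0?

7.1 kPa

Running Dijkstra from 3:
3: 0
1: 1.8  (via 3)
5: 5.6  (via 3)
0: 7.1  (via 5)
Shortest route: 3 → 5 → 0 = 7.1 kPa.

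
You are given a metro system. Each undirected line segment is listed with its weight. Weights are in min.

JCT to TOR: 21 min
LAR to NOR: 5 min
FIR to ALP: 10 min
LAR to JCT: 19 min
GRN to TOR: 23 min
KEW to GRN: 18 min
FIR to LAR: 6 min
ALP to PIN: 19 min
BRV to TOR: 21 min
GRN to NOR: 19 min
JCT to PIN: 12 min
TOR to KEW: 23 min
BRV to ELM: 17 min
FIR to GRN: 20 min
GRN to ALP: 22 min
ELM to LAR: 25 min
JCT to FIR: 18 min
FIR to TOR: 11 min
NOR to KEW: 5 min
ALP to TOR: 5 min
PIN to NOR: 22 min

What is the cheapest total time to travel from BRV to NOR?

Candidate routes:
BRV–ELM–LAR–NOR: 17+25+5 = 47
BRV–TOR–ALP–FIR–LAR–NOR: 21+5+10+6+5 = 47
BRV–TOR–FIR–LAR–NOR: 21+11+6+5 = 43
BRV–TOR–KEW–NOR: 21+23+5 = 49
Cheapest is BRV–TOR–FIR–LAR–NOR at 43 min.

43 min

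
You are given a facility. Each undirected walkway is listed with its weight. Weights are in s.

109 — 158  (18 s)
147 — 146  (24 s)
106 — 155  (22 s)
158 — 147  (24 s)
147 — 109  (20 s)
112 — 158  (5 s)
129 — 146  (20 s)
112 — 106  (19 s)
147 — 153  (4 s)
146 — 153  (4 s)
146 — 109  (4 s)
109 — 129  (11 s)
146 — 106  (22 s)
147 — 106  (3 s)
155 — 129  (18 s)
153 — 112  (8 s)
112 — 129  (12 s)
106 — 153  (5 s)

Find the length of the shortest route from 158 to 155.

35 s

Candidate routes:
158–112–129–155: 5+12+18 = 35
158–112–153–106–155: 5+8+5+22 = 40
Cheapest is 158–112–129–155 at 35 s.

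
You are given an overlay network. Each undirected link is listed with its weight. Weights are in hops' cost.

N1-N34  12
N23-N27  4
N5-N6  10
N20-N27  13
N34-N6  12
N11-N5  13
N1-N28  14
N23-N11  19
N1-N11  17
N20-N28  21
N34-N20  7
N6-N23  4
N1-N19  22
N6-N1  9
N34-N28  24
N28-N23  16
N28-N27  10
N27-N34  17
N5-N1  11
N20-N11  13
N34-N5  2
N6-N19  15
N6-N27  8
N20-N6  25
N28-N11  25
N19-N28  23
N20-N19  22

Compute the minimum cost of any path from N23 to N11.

Compare a few routes:
N23–N6–N5–N11: 4+10+13 = 27
N23–N6–N1–N11: 4+9+17 = 30
N23–N11: 19 = 19
Cheapest is N23–N11 at 19 hops' cost.

19 hops' cost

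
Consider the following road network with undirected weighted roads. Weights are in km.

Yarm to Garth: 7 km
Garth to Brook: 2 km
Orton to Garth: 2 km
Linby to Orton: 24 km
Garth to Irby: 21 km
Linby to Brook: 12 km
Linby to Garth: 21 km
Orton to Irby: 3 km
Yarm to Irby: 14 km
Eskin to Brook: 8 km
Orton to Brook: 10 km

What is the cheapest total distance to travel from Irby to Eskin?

Compare a few routes:
Irby - Garth - Brook - Eskin: 21+2+8 = 31
Irby - Yarm - Garth - Brook - Eskin: 14+7+2+8 = 31
Irby - Orton - Garth - Brook - Eskin: 3+2+2+8 = 15
Irby - Orton - Brook - Eskin: 3+10+8 = 21
Cheapest is Irby - Orton - Garth - Brook - Eskin at 15 km.

15 km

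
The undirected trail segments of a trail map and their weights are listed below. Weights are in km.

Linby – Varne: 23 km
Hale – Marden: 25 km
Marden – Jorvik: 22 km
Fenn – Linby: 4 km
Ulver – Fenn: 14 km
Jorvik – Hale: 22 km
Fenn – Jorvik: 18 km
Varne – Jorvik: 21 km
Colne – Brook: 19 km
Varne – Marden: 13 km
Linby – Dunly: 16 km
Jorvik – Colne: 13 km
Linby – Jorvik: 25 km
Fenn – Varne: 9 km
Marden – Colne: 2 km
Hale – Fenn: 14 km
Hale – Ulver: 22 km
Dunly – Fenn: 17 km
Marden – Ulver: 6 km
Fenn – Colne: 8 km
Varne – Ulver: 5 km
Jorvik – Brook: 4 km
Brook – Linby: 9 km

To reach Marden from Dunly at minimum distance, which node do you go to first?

Fenn

Candidate routes:
Dunly–Fenn–Varne–Ulver–Marden: 17+9+5+6 = 37
Dunly–Fenn–Colne–Marden: 17+8+2 = 27
Dunly–Fenn–Ulver–Marden: 17+14+6 = 37
Dunly–Linby–Fenn–Colne–Marden: 16+4+8+2 = 30
Cheapest is Dunly–Fenn–Colne–Marden at 27 km.
So from Dunly the first move is to Fenn.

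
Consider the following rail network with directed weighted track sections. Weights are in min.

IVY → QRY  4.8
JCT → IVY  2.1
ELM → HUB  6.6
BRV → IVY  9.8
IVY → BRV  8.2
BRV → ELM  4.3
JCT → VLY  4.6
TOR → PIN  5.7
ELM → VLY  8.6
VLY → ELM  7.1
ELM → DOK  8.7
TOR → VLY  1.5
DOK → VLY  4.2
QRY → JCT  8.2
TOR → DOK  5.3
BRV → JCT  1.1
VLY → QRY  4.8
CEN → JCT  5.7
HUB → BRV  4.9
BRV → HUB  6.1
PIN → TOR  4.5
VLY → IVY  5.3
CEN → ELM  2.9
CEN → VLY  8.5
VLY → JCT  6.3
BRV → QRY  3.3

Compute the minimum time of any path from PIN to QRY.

10.8 min

Running Dijkstra from PIN:
PIN: 0
TOR: 4.5  (via PIN)
VLY: 6  (via TOR)
DOK: 9.8  (via TOR)
QRY: 10.8  (via VLY)
Shortest route: PIN–TOR–VLY–QRY = 10.8 min.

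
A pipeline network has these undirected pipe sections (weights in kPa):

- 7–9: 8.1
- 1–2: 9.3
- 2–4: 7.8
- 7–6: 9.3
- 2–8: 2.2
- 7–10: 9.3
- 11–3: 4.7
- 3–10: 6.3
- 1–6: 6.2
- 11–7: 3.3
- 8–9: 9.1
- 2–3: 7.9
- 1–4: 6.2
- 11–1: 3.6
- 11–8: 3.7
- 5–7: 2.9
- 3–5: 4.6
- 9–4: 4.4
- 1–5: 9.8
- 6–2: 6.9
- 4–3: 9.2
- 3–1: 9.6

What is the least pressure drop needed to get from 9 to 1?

Candidate routes:
9–7–11–1: 8.1+3.3+3.6 = 15
9–4–1: 4.4+6.2 = 10.6
9–8–11–1: 9.1+3.7+3.6 = 16.4
Cheapest is 9–4–1 at 10.6 kPa.

10.6 kPa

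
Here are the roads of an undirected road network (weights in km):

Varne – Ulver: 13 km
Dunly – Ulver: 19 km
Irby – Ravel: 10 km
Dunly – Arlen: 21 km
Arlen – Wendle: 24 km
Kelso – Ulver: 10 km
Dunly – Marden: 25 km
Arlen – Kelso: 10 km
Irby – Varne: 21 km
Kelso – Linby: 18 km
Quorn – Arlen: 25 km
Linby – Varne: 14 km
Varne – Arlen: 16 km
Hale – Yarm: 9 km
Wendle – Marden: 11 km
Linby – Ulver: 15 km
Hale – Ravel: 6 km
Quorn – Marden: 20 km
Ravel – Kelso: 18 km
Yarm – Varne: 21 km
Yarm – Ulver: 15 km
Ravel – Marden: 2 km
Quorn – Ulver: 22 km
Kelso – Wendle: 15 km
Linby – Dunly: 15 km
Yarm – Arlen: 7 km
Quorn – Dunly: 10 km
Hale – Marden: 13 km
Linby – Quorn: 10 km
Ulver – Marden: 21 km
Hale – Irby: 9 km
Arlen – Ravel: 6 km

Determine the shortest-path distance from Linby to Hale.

Shortest distances from Linby:
Linby: 0
Quorn: 10  (via Linby)
Varne: 14  (via Linby)
Ulver: 15  (via Linby)
Dunly: 15  (via Linby)
Kelso: 18  (via Linby)
Arlen: 28  (via Kelso)
Yarm: 30  (via Ulver)
Marden: 30  (via Quorn)
Ravel: 32  (via Marden)
Wendle: 33  (via Kelso)
Irby: 35  (via Varne)
Hale: 38  (via Ravel)
Shortest route: Linby → Quorn → Marden → Ravel → Hale = 38 km.

38 km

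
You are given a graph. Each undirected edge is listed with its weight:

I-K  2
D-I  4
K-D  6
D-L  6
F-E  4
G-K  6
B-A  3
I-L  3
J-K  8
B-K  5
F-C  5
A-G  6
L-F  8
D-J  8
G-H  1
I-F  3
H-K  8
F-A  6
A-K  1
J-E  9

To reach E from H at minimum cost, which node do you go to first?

Compare a few routes:
H–K–I–F–E: 8+2+3+4 = 17
H–G–A–F–E: 1+6+6+4 = 17
H–G–A–K–I–F–E: 1+6+1+2+3+4 = 17
H–G–K–I–F–E: 1+6+2+3+4 = 16
Cheapest is H–G–K–I–F–E at 16.
So from H the first move is to G.

G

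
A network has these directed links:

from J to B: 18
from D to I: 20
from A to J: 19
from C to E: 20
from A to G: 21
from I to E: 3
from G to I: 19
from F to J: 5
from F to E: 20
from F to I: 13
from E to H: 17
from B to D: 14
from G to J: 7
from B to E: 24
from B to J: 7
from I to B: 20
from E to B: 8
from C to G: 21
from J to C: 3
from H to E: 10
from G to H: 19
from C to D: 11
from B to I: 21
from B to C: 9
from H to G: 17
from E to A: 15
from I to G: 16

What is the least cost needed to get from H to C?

Candidate routes:
H → E → B → C: 10+8+9 = 27
H → E → B → J → C: 10+8+7+3 = 28
The minimum is 27 via H → E → B → C.

27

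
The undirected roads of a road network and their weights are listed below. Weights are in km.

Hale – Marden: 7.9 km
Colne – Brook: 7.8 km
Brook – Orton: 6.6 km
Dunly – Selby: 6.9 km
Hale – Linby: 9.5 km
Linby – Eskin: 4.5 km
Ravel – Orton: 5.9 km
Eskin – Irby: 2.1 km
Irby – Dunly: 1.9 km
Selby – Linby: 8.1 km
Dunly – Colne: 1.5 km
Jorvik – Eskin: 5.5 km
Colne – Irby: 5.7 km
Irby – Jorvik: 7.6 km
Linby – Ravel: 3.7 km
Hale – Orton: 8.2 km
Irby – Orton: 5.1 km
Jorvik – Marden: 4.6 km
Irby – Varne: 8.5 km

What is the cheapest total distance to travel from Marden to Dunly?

14.1 km

Enumerating some paths:
Marden → Jorvik → Eskin → Irby → Colne → Dunly: 4.6+5.5+2.1+5.7+1.5 = 19.4
Marden → Jorvik → Irby → Dunly: 4.6+7.6+1.9 = 14.1
Cheapest is Marden → Jorvik → Irby → Dunly at 14.1 km.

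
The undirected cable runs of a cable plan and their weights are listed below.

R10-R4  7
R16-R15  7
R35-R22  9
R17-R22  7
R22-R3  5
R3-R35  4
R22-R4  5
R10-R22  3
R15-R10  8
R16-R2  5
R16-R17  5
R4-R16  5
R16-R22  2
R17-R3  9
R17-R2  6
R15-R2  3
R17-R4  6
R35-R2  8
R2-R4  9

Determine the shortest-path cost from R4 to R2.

9

Candidate routes:
R4 - R17 - R2: 6+6 = 12
R4 - R22 - R16 - R2: 5+2+5 = 12
R4 - R16 - R2: 5+5 = 10
R4 - R2: 9 = 9
The minimum is 9 via R4 - R2.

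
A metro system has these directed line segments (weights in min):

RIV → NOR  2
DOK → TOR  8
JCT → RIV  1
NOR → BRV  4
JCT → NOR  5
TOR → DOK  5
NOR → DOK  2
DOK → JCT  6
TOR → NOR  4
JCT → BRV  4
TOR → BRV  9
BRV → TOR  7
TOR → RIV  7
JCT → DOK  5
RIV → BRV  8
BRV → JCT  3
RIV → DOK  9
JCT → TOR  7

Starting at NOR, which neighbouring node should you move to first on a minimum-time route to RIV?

BRV

Candidate routes:
NOR → DOK → JCT → RIV: 2+6+1 = 9
NOR → BRV → JCT → RIV: 4+3+1 = 8
NOR → DOK → TOR → RIV: 2+8+7 = 17
The minimum is 8 min via NOR → BRV → JCT → RIV.
So from NOR the first move is to BRV.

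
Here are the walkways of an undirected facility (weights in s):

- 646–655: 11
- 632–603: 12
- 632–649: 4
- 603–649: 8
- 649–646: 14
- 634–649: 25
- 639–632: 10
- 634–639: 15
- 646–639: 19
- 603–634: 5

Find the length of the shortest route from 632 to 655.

Candidate routes:
632 → 603 → 649 → 646 → 655: 12+8+14+11 = 45
632 → 649 → 646 → 655: 4+14+11 = 29
632 → 639 → 646 → 655: 10+19+11 = 40
632 → 603 → 634 → 639 → 646 → 655: 12+5+15+19+11 = 62
Cheapest is 632 → 649 → 646 → 655 at 29 s.

29 s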